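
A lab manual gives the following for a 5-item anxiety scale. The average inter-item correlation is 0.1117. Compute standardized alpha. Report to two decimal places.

Standardized α = k·r̄ / (1 + (k−1)·r̄) = 5 × 0.1117 / (1 + 4 × 0.1117)
  = 0.5585 / 1.4468 = 0.39

α = 0.39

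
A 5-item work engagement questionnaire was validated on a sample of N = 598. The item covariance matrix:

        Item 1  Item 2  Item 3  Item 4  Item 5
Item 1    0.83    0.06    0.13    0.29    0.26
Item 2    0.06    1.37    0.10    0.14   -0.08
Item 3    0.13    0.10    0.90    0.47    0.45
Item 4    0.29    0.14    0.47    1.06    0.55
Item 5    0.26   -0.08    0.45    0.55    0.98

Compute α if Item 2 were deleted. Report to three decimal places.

α = 0.710

Remaining items: Item 1, Item 3, Item 4, Item 5 (k = 4).
sum of item variances = 0.83 + 0.90 + 1.06 + 0.98 = 3.77
σ²_total = 3.77 + 2 × 2.15 = 8.07
α (item deleted) = (4/3)·(1 − 3.77/8.07) = 0.710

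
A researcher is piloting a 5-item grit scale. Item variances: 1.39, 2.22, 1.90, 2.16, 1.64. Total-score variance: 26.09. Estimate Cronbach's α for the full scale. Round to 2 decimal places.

sum of item variances = 1.39 + 2.22 + 1.90 + 2.16 + 1.64 = 9.31
α = (k/(k−1))·(1 − sum of item variances/Var(T)) = (5/4)·(1 − 9.31/26.09) = 0.80

Cronbach's α = 0.80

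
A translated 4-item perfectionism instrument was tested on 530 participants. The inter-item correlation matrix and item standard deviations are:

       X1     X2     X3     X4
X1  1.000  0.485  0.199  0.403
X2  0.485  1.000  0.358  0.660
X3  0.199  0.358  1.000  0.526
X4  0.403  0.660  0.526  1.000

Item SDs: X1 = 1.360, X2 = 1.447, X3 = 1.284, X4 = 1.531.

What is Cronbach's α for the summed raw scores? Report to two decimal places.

Σσ²ᵢ = 1.360² + 1.447² + 1.284² + 1.531² = 7.9360
Covariances σ_ij = r_ij · s_i · s_j:
  σ(X1,X2) = 0.485 × 1.360 × 1.447 = 0.9544
  σ(X1,X3) = 0.199 × 1.360 × 1.284 = 0.3475
  σ(X1,X4) = 0.403 × 1.360 × 1.531 = 0.8391
  σ(X2,X3) = 0.358 × 1.447 × 1.284 = 0.6651
  σ(X2,X4) = 0.660 × 1.447 × 1.531 = 1.4621
  σ(X3,X4) = 0.526 × 1.284 × 1.531 = 1.0340
σ²_T = Σσ²ᵢ + 2·Σσ_ij = 7.9360 + 2 × 5.3022 = 18.5404
α = (4/3)·(1 − 7.9360/18.5404) = 0.76

Cronbach's α = 0.76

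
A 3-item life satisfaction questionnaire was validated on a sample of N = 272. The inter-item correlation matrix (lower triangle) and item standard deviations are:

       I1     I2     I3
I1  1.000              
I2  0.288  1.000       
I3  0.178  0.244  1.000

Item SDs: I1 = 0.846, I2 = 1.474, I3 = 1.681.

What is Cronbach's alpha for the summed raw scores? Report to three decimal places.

Σσ²ᵢ = 0.846² + 1.474² + 1.681² = 5.7142
Covariances σ_ij = r_ij · s_i · s_j:
  σ(I1,I2) = 0.288 × 0.846 × 1.474 = 0.3591
  σ(I1,I3) = 0.178 × 0.846 × 1.681 = 0.2531
  σ(I2,I3) = 0.244 × 1.474 × 1.681 = 0.6046
σ²_T = Σσ²ᵢ + 2·Σσ_ij = 5.7142 + 2 × 1.2168 = 8.1478
α = (3/2)·(1 − 5.7142/8.1478) = 0.448

α = 0.448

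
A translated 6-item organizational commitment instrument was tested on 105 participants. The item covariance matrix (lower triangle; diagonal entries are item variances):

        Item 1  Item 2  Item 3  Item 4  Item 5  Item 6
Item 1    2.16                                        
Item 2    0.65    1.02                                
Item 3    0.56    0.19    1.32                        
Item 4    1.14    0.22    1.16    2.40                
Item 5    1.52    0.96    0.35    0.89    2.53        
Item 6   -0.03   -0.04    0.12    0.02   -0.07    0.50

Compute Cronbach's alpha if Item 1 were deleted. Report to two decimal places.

α = 0.62

Remaining items: Item 2, Item 3, Item 4, Item 5, Item 6 (k = 5).
ΣVar(i) = 1.02 + 1.32 + 2.40 + 2.53 + 0.50 = 7.77
σ²_T = 7.77 + 2 × 3.80 = 15.37
α (item deleted) = (5/4)·(1 − 7.77/15.37) = 0.62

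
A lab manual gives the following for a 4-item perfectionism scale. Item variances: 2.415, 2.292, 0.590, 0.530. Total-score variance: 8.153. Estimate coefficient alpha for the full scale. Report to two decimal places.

coefficient alpha = 0.38

ΣVar(i) = 2.415 + 2.292 + 0.590 + 0.530 = 5.827
α = (k/(k−1))·(1 − ΣVar(i)/Var(T)) = (4/3)·(1 − 5.827/8.153) = 0.38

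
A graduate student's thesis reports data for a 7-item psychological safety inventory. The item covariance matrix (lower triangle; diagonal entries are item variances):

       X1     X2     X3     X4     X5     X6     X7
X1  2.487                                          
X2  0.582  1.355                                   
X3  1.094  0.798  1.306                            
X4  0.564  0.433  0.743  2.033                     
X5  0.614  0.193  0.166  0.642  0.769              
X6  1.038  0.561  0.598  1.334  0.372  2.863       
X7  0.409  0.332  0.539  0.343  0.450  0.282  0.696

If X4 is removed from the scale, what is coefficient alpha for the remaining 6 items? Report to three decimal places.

Remaining items: X1, X2, X3, X5, X6, X7 (k = 6).
sum of item variances = 2.487 + 1.355 + 1.306 + 0.769 + 2.863 + 0.696 = 9.476
σ²_T = 9.476 + 2 × 8.028 = 25.532
α (item deleted) = (6/5)·(1 − 9.476/25.532) = 0.755

α = 0.755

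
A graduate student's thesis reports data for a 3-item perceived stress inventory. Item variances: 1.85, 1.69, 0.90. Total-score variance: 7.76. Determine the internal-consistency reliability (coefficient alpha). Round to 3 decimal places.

ΣVar(i) = 1.85 + 1.69 + 0.90 = 4.44
α = (k/(k−1))·(1 − ΣVar(i)/σ²_T) = (3/2)·(1 − 4.44/7.76) = 0.642

coefficient alpha = 0.642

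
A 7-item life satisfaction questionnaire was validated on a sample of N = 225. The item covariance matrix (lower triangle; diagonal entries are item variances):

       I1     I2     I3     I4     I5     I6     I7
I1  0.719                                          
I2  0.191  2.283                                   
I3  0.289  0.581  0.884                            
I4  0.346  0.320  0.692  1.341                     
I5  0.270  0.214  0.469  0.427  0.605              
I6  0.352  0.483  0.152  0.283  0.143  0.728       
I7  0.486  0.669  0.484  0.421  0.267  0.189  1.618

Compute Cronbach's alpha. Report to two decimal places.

Cronbach's alpha = 0.76

sum of item variances = 0.719 + 2.283 + 0.884 + 1.341 + 0.605 + 0.728 + 1.618 = 8.178
Sum of the distinct covariances = 7.728
Var(T) = 8.178 + 2 × 7.728 = 23.634
α = (k/(k−1))·(1 − sum of item variances/Var(T)) = (7/6)·(1 − 8.178/23.634) = 0.76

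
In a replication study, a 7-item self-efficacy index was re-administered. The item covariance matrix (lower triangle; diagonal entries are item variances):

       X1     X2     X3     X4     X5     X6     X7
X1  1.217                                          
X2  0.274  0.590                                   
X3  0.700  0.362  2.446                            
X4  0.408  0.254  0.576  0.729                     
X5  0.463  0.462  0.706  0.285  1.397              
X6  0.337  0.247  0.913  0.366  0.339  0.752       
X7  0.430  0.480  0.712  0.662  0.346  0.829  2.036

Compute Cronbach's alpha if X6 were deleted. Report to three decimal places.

α = 0.754

Remaining items: X1, X2, X3, X4, X5, X7 (k = 6).
ΣVar(i) = 1.217 + 0.590 + 2.446 + 0.729 + 1.397 + 2.036 = 8.415
σ²_T = 8.415 + 2 × 7.120 = 22.655
α (item deleted) = (6/5)·(1 − 8.415/22.655) = 0.754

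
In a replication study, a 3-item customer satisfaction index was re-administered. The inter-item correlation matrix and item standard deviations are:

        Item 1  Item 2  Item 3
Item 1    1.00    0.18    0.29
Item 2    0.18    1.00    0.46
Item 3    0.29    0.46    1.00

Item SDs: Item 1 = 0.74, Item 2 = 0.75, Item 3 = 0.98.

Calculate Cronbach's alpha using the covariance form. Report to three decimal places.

Cronbach's alpha = 0.578

Σσ²ᵢ = 0.74² + 0.75² + 0.98² = 2.0705
Covariances σ_ij = r_ij · s_i · s_j:
  σ(Item 1,Item 2) = 0.18 × 0.74 × 0.75 = 0.0999
  σ(Item 1,Item 3) = 0.29 × 0.74 × 0.98 = 0.2103
  σ(Item 2,Item 3) = 0.46 × 0.75 × 0.98 = 0.3381
σ²_T = Σσ²ᵢ + 2·Σσ_ij = 2.0705 + 2 × 0.6483 = 3.3671
α = (3/2)·(1 − 2.0705/3.3671) = 0.578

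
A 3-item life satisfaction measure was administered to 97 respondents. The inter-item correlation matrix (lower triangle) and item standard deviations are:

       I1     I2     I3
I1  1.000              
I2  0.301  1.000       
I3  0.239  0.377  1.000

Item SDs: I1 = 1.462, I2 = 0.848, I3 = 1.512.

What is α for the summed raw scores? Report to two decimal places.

α = 0.53

Σσ²ᵢ = 1.462² + 0.848² + 1.512² = 5.1427
Covariances σ_ij = r_ij · s_i · s_j:
  σ(I1,I2) = 0.301 × 1.462 × 0.848 = 0.3732
  σ(I1,I3) = 0.239 × 1.462 × 1.512 = 0.5283
  σ(I2,I3) = 0.377 × 0.848 × 1.512 = 0.4834
σ²_T = Σσ²ᵢ + 2·Σσ_ij = 5.1427 + 2 × 1.3849 = 7.9125
α = (3/2)·(1 − 5.1427/7.9125) = 0.53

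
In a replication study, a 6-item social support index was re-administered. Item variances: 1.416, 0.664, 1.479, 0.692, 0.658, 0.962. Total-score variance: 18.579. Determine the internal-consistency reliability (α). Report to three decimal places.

Σσᵢ² = 1.416 + 0.664 + 1.479 + 0.692 + 0.658 + 0.962 = 5.871
α = (k/(k−1))·(1 − Σσᵢ²/Var(T)) = (6/5)·(1 − 5.871/18.579) = 0.821

α = 0.821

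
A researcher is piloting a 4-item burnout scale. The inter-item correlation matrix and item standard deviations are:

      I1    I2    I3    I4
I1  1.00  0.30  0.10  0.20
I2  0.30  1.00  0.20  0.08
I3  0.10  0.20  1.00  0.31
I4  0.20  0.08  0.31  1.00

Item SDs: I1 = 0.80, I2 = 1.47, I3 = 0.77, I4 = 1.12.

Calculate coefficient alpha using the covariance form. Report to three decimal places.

Σσ²ᵢ = 0.80² + 1.47² + 0.77² + 1.12² = 4.6482
Covariances σ_ij = r_ij · s_i · s_j:
  σ(I1,I2) = 0.30 × 0.80 × 1.47 = 0.3528
  σ(I1,I3) = 0.10 × 0.80 × 0.77 = 0.0616
  σ(I1,I4) = 0.20 × 0.80 × 1.12 = 0.1792
  σ(I2,I3) = 0.20 × 1.47 × 0.77 = 0.2264
  σ(I2,I4) = 0.08 × 1.47 × 1.12 = 0.1317
  σ(I3,I4) = 0.31 × 0.77 × 1.12 = 0.2673
σ²_T = Σσ²ᵢ + 2·Σσ_ij = 4.6482 + 2 × 1.2190 = 7.0862
α = (4/3)·(1 − 4.6482/7.0862) = 0.459

coefficient alpha = 0.459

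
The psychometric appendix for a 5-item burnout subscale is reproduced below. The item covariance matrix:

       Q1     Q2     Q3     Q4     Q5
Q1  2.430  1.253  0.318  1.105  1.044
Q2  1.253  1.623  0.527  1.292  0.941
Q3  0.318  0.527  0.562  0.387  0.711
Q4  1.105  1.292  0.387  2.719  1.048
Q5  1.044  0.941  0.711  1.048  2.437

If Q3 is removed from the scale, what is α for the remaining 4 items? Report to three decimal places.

Remaining items: Q1, Q2, Q4, Q5 (k = 4).
sum of item variances = 2.430 + 1.623 + 2.719 + 2.437 = 9.209
total variance = 9.209 + 2 × 6.683 = 22.575
α (item deleted) = (4/3)·(1 − 9.209/22.575) = 0.789

α = 0.789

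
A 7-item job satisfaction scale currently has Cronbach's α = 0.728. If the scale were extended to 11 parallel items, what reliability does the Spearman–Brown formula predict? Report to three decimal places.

Length factor m = 11/7 = 1.5714
α' = m·α / (1 + (m−1)·α)
   = 11/7 × 0.728 / (1 + (11/7 − 1) × 0.728)
   = 1.1440 / 1.4160 = 0.808

predicted reliability = 0.808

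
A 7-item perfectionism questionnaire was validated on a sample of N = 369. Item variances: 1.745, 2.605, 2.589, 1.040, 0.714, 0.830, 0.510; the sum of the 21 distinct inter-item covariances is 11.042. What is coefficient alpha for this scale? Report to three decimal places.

ΣVar(i) = 1.745 + 2.605 + 2.589 + 1.040 + 0.714 + 0.830 + 0.510 = 10.033
Sum of distinct covariances = 11.042
total variance = ΣVar(i) + 2·Σcov = 10.033 + 2 × 11.042 = 32.117
α = (7/6)·(1 − 10.033/32.117) = 0.802

α = 0.802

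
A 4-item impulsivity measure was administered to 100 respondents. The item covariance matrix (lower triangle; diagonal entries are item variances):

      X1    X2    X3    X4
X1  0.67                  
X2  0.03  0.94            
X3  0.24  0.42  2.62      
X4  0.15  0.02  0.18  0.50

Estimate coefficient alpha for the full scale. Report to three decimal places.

α = 0.407

Σσ²ᵢ = 0.67 + 0.94 + 2.62 + 0.50 = 4.73
Sum of off-diagonal covariances = 1.04
total variance = 4.73 + 2 × 1.04 = 6.81
α = (k/(k−1))·(1 − Σσ²ᵢ/total variance) = (4/3)·(1 − 4.73/6.81) = 0.407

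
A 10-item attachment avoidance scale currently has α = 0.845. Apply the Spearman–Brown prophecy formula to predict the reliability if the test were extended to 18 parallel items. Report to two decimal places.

Length factor m = 18/10 = 1.8000
α' = m·α / (1 + (m−1)·α)
   = 18/10 × 0.845 / (1 + (18/10 − 1) × 0.845)
   = 1.5210 / 1.6760 = 0.91

predicted reliability = 0.91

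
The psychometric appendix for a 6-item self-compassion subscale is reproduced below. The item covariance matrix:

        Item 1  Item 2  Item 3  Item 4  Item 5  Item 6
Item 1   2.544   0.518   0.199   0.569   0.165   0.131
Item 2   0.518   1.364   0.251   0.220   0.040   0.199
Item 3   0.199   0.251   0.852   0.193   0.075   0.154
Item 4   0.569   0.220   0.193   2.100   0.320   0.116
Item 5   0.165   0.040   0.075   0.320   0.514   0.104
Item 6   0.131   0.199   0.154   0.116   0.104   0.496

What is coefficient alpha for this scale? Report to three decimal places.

sum of item variances = 2.544 + 1.364 + 0.852 + 2.100 + 0.514 + 0.496 = 7.870
Σ_{i<j} σ_ij = 3.254
total variance = 7.870 + 2 × 3.254 = 14.378
α = (k/(k−1))·(1 − sum of item variances/total variance) = (6/5)·(1 − 7.870/14.378) = 0.543

α = 0.543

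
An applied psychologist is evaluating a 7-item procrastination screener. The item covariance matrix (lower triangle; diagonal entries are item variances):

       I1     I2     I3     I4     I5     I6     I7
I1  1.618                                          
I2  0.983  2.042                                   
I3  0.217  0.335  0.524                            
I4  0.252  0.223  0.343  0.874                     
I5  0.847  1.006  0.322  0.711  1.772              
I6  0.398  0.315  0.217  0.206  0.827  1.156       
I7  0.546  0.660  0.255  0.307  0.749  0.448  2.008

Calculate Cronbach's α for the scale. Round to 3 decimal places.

Cronbach's α = 0.782

ΣVar(i) = 1.618 + 2.042 + 0.524 + 0.874 + 1.772 + 1.156 + 2.008 = 9.994
Sum of the distinct covariances = 10.167
total variance = 9.994 + 2 × 10.167 = 30.328
α = (k/(k−1))·(1 − ΣVar(i)/total variance) = (7/6)·(1 − 9.994/30.328) = 0.782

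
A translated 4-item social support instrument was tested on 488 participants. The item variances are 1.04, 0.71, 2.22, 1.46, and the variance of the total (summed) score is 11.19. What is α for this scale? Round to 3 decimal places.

α = 0.686

sum of item variances = 1.04 + 0.71 + 2.22 + 1.46 = 5.43
α = (k/(k−1))·(1 − sum of item variances/σ²_T) = (4/3)·(1 − 5.43/11.19) = 0.686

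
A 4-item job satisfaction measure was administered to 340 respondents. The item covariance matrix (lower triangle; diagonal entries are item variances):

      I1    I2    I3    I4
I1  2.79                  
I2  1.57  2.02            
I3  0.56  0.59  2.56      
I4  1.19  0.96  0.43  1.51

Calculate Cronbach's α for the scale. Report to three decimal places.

Cronbach's α = 0.726

Σσᵢ² = 2.79 + 2.02 + 2.56 + 1.51 = 8.88
Sum of off-diagonal covariances = 5.30
σ²_T = 8.88 + 2 × 5.30 = 19.48
α = (k/(k−1))·(1 − Σσᵢ²/σ²_T) = (4/3)·(1 − 8.88/19.48) = 0.726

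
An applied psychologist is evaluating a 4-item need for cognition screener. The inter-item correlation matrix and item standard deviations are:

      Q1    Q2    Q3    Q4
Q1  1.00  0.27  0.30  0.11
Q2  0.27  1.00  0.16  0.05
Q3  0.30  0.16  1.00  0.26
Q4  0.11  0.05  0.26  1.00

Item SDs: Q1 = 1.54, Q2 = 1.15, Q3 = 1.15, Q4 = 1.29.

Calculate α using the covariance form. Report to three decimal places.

Σσ²ᵢ = 1.54² + 1.15² + 1.15² + 1.29² = 6.6807
Covariances σ_ij = r_ij · s_i · s_j:
  σ(Q1,Q2) = 0.27 × 1.54 × 1.15 = 0.4782
  σ(Q1,Q3) = 0.30 × 1.54 × 1.15 = 0.5313
  σ(Q1,Q4) = 0.11 × 1.54 × 1.29 = 0.2185
  σ(Q2,Q3) = 0.16 × 1.15 × 1.15 = 0.2116
  σ(Q2,Q4) = 0.05 × 1.15 × 1.29 = 0.0742
  σ(Q3,Q4) = 0.26 × 1.15 × 1.29 = 0.3857
σ²_T = Σσ²ᵢ + 2·Σσ_ij = 6.6807 + 2 × 1.8995 = 10.4797
α = (4/3)·(1 − 6.6807/10.4797) = 0.483

α = 0.483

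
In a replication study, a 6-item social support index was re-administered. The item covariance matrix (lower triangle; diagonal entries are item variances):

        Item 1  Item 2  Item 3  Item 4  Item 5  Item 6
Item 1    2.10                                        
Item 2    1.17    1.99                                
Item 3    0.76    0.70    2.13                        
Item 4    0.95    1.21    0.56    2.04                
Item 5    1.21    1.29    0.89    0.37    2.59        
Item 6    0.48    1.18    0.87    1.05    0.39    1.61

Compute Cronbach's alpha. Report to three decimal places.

Σσᵢ² = 2.10 + 1.99 + 2.13 + 2.04 + 2.59 + 1.61 = 12.46
Sum of the distinct covariances = 13.08
Var(T) = 12.46 + 2 × 13.08 = 38.62
α = (k/(k−1))·(1 − Σσᵢ²/Var(T)) = (6/5)·(1 − 12.46/38.62) = 0.813

Cronbach's alpha = 0.813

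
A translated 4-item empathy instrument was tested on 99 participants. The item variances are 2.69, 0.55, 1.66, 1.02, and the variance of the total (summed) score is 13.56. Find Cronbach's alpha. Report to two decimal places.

sum of item variances = 2.69 + 0.55 + 1.66 + 1.02 = 5.92
α = (k/(k−1))·(1 − sum of item variances/total variance) = (4/3)·(1 − 5.92/13.56) = 0.75

α = 0.75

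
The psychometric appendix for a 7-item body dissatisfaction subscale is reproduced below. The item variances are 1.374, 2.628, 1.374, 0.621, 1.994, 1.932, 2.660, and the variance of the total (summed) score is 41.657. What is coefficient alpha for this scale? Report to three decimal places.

ΣVar(i) = 1.374 + 2.628 + 1.374 + 0.621 + 1.994 + 1.932 + 2.660 = 12.583
α = (k/(k−1))·(1 − ΣVar(i)/σ²_T) = (7/6)·(1 − 12.583/41.657) = 0.814

α = 0.814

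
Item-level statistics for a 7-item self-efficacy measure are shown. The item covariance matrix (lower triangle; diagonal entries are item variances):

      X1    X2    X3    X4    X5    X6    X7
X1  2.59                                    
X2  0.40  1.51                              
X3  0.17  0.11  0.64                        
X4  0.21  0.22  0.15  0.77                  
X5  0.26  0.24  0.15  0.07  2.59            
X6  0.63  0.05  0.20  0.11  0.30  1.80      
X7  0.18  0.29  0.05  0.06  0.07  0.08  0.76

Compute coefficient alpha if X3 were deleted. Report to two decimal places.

Remaining items: X1, X2, X4, X5, X6, X7 (k = 6).
Σσ²ᵢ = 2.59 + 1.51 + 0.77 + 2.59 + 1.80 + 0.76 = 10.02
σ²_T = 10.02 + 2 × 3.17 = 16.36
α (item deleted) = (6/5)·(1 − 10.02/16.36) = 0.47

α = 0.47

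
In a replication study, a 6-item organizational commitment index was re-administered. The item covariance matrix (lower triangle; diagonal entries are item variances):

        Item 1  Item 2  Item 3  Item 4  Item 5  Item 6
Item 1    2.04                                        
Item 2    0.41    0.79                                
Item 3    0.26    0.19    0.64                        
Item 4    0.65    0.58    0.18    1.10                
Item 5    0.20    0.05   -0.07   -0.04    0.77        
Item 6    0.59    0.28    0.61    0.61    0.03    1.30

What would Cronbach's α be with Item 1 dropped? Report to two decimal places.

Cronbach's α = 0.64

Remaining items: Item 2, Item 3, Item 4, Item 5, Item 6 (k = 5).
Σσᵢ² = 0.79 + 0.64 + 1.10 + 0.77 + 1.30 = 4.60
σ²_total = 4.60 + 2 × 2.42 = 9.44
α (item deleted) = (5/4)·(1 − 4.60/9.44) = 0.64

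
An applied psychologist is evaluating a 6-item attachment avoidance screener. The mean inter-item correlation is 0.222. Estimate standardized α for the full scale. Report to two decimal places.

Standardized α = k·r̄ / (1 + (k−1)·r̄) = 6 × 0.222 / (1 + 5 × 0.222)
  = 1.3320 / 2.1100 = 0.63

standardized α = 0.63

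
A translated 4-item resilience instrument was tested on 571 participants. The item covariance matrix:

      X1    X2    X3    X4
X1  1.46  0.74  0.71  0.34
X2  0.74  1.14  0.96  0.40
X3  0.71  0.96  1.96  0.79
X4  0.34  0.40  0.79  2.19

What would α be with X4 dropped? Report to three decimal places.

α = 0.771

Remaining items: X1, X2, X3 (k = 3).
Σσ²ᵢ = 1.46 + 1.14 + 1.96 = 4.56
σ²_total = 4.56 + 2 × 2.41 = 9.38
α (item deleted) = (3/2)·(1 − 4.56/9.38) = 0.771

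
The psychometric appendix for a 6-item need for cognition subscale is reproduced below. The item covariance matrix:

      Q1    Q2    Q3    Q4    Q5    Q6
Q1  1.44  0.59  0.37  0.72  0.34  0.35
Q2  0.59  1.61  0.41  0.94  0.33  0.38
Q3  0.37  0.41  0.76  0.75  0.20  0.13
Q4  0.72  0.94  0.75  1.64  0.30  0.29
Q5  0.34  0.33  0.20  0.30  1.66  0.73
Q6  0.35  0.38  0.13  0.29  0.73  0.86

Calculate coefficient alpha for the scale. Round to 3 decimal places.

sum of item variances = 1.44 + 1.61 + 0.76 + 1.64 + 1.66 + 0.86 = 7.97
Sum of off-diagonal covariances = 6.83
Var(T) = 7.97 + 2 × 6.83 = 21.63
α = (k/(k−1))·(1 − sum of item variances/Var(T)) = (6/5)·(1 − 7.97/21.63) = 0.758

α = 0.758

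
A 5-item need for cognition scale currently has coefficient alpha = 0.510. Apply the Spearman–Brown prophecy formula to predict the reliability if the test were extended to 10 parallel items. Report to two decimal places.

predicted reliability = 0.68

Length factor m = 10/5 = 2.0000
α' = m·α / (1 + (m−1)·α)
   = 10/5 × 0.510 / (1 + (10/5 − 1) × 0.510)
   = 1.0200 / 1.5100 = 0.68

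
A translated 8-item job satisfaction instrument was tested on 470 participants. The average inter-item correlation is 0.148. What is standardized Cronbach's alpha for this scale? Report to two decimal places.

α = 0.58

Standardized α = k·r̄ / (1 + (k−1)·r̄) = 8 × 0.148 / (1 + 7 × 0.148)
  = 1.1840 / 2.0360 = 0.58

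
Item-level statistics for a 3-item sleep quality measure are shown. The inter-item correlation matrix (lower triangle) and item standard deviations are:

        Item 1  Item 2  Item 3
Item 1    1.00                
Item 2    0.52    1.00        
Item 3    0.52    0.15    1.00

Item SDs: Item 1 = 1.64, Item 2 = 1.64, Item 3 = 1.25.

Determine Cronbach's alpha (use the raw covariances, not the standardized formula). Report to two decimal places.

Σσ²ᵢ = 1.64² + 1.64² + 1.25² = 6.9417
Covariances σ_ij = r_ij · s_i · s_j:
  σ(Item 1,Item 2) = 0.52 × 1.64 × 1.64 = 1.3986
  σ(Item 1,Item 3) = 0.52 × 1.64 × 1.25 = 1.0660
  σ(Item 2,Item 3) = 0.15 × 1.64 × 1.25 = 0.3075
σ²_T = Σσ²ᵢ + 2·Σσ_ij = 6.9417 + 2 × 2.7721 = 12.4859
α = (3/2)·(1 − 6.9417/12.4859) = 0.67

Cronbach's alpha = 0.67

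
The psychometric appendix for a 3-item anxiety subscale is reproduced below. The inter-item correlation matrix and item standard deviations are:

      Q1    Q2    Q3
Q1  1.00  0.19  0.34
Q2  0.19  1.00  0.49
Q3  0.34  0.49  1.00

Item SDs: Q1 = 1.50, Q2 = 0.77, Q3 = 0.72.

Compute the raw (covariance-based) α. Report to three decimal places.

α = 0.507

Σσ²ᵢ = 1.50² + 0.77² + 0.72² = 3.3613
Covariances σ_ij = r_ij · s_i · s_j:
  σ(Q1,Q2) = 0.19 × 1.50 × 0.77 = 0.2195
  σ(Q1,Q3) = 0.34 × 1.50 × 0.72 = 0.3672
  σ(Q2,Q3) = 0.49 × 0.77 × 0.72 = 0.2717
σ²_T = Σσ²ᵢ + 2·Σσ_ij = 3.3613 + 2 × 0.8584 = 5.0781
α = (3/2)·(1 − 3.3613/5.0781) = 0.507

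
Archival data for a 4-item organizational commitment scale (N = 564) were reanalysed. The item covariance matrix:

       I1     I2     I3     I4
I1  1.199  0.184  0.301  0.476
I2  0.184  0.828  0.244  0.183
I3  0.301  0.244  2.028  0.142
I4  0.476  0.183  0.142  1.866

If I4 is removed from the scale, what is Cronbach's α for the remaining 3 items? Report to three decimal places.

Remaining items: I1, I2, I3 (k = 3).
ΣVar(i) = 1.199 + 0.828 + 2.028 = 4.055
Var(T) = 4.055 + 2 × 0.729 = 5.513
α (item deleted) = (3/2)·(1 − 4.055/5.513) = 0.397

Cronbach's α = 0.397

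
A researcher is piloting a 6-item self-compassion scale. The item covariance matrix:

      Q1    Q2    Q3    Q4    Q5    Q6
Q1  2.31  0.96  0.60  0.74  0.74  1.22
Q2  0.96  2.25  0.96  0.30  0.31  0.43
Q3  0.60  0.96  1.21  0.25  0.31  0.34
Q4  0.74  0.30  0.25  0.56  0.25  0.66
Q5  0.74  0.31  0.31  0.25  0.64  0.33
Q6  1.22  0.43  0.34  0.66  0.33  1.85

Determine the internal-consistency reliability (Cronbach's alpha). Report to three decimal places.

ΣVar(i) = 2.31 + 2.25 + 1.21 + 0.56 + 0.64 + 1.85 = 8.82
Σ_{i<j} σ_ij = 8.40
σ²_total = 8.82 + 2 × 8.40 = 25.62
α = (k/(k−1))·(1 − ΣVar(i)/σ²_total) = (6/5)·(1 − 8.82/25.62) = 0.787

α = 0.787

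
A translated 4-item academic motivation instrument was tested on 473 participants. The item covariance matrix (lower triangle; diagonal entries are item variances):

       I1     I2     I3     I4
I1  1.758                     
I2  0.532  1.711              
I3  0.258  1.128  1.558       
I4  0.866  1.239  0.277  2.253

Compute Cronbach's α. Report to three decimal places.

Cronbach's α = 0.722

ΣVar(i) = 1.758 + 1.711 + 1.558 + 2.253 = 7.280
Sum of the distinct covariances = 4.300
σ²_T = 7.280 + 2 × 4.300 = 15.880
α = (k/(k−1))·(1 − ΣVar(i)/σ²_T) = (4/3)·(1 − 7.280/15.880) = 0.722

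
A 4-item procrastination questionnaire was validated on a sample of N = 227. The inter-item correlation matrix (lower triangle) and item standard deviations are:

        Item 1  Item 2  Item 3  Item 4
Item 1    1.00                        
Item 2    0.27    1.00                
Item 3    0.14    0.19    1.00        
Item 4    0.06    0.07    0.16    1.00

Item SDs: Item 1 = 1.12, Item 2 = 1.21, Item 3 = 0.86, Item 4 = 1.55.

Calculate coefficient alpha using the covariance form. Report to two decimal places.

Σσ²ᵢ = 1.12² + 1.21² + 0.86² + 1.55² = 5.8606
Covariances σ_ij = r_ij · s_i · s_j:
  σ(Item 1,Item 2) = 0.27 × 1.12 × 1.21 = 0.3659
  σ(Item 1,Item 3) = 0.14 × 1.12 × 0.86 = 0.1348
  σ(Item 1,Item 4) = 0.06 × 1.12 × 1.55 = 0.1042
  σ(Item 2,Item 3) = 0.19 × 1.21 × 0.86 = 0.1977
  σ(Item 2,Item 4) = 0.07 × 1.21 × 1.55 = 0.1313
  σ(Item 3,Item 4) = 0.16 × 0.86 × 1.55 = 0.2133
σ²_T = Σσ²ᵢ + 2·Σσ_ij = 5.8606 + 2 × 1.1472 = 8.1550
α = (4/3)·(1 − 5.8606/8.1550) = 0.38

α = 0.38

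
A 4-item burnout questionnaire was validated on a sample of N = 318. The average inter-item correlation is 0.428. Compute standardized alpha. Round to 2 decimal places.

α = 0.75

Standardized α = k·r̄ / (1 + (k−1)·r̄) = 4 × 0.428 / (1 + 3 × 0.428)
  = 1.7120 / 2.2840 = 0.75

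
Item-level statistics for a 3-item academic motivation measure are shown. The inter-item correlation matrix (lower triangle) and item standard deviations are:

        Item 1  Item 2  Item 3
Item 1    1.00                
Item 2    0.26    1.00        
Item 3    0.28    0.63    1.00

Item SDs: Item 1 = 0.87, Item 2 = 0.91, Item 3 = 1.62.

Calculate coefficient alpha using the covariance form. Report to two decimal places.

α = 0.63

Σσ²ᵢ = 0.87² + 0.91² + 1.62² = 4.2094
Covariances σ_ij = r_ij · s_i · s_j:
  σ(Item 1,Item 2) = 0.26 × 0.87 × 0.91 = 0.2058
  σ(Item 1,Item 3) = 0.28 × 0.87 × 1.62 = 0.3946
  σ(Item 2,Item 3) = 0.63 × 0.91 × 1.62 = 0.9287
σ²_T = Σσ²ᵢ + 2·Σσ_ij = 4.2094 + 2 × 1.5291 = 7.2676
α = (3/2)·(1 − 4.2094/7.2676) = 0.63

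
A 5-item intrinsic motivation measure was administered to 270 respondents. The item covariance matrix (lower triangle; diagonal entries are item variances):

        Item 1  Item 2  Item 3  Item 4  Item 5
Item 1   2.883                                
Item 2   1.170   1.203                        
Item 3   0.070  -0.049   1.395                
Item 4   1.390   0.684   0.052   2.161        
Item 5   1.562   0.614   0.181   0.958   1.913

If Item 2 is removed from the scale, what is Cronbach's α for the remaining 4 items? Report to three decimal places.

α = 0.670

Remaining items: Item 1, Item 3, Item 4, Item 5 (k = 4).
sum of item variances = 2.883 + 1.395 + 2.161 + 1.913 = 8.352
σ²_total = 8.352 + 2 × 4.213 = 16.778
α (item deleted) = (4/3)·(1 − 8.352/16.778) = 0.670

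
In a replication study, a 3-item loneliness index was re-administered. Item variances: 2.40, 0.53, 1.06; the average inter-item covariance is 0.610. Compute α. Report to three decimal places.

α = 0.718

ΣVar(i) = 2.40 + 0.53 + 1.06 = 3.99
Sum of the 3 distinct covariances = 3 × 0.610 = 1.830
total variance = ΣVar(i) + 2·Σcov = 3.99 + 2 × 1.830 = 7.650
α = (3/2)·(1 − 3.99/7.650) = 0.718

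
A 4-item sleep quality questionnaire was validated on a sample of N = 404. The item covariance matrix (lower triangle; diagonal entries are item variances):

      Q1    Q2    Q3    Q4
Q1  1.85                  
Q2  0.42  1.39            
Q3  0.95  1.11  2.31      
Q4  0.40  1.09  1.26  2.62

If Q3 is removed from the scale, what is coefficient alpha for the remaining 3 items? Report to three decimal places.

α = 0.592

Remaining items: Q1, Q2, Q4 (k = 3).
Σσᵢ² = 1.85 + 1.39 + 2.62 = 5.86
total variance = 5.86 + 2 × 1.91 = 9.68
α (item deleted) = (3/2)·(1 − 5.86/9.68) = 0.592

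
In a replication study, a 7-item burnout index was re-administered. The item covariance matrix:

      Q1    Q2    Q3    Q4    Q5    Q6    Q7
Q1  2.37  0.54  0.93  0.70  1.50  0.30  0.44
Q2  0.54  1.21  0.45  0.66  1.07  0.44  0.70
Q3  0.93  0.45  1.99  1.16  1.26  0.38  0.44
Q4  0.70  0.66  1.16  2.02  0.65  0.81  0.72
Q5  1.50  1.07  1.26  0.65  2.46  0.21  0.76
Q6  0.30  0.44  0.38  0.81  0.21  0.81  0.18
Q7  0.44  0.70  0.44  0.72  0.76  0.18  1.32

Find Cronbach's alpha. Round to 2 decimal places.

Σσ²ᵢ = 2.37 + 1.21 + 1.99 + 2.02 + 2.46 + 0.81 + 1.32 = 12.18
Σ_{i<j} σ_ij = 14.30
σ²_T = 12.18 + 2 × 14.30 = 40.78
α = (k/(k−1))·(1 − Σσ²ᵢ/σ²_T) = (7/6)·(1 − 12.18/40.78) = 0.82

Cronbach's alpha = 0.82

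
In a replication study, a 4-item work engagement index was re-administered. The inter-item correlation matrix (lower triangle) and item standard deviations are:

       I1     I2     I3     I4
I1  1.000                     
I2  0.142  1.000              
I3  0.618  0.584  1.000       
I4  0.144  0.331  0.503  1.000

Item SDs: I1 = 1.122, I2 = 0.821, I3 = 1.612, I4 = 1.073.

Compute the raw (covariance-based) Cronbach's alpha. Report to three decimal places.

Σσ²ᵢ = 1.122² + 0.821² + 1.612² + 1.073² = 5.6828
Covariances σ_ij = r_ij · s_i · s_j:
  σ(I1,I2) = 0.142 × 1.122 × 0.821 = 0.1308
  σ(I1,I3) = 0.618 × 1.122 × 1.612 = 1.1178
  σ(I1,I4) = 0.144 × 1.122 × 1.073 = 0.1734
  σ(I2,I3) = 0.584 × 0.821 × 1.612 = 0.7729
  σ(I2,I4) = 0.331 × 0.821 × 1.073 = 0.2916
  σ(I3,I4) = 0.503 × 1.612 × 1.073 = 0.8700
σ²_T = Σσ²ᵢ + 2·Σσ_ij = 5.6828 + 2 × 3.3565 = 12.3958
α = (4/3)·(1 − 5.6828/12.3958) = 0.722

Cronbach's alpha = 0.722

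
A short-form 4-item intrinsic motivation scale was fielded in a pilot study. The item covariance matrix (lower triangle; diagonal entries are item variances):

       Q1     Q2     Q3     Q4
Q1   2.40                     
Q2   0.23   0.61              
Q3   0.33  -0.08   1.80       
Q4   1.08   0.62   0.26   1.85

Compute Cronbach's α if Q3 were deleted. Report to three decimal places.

Remaining items: Q1, Q2, Q4 (k = 3).
Σσᵢ² = 2.40 + 0.61 + 1.85 = 4.86
σ²_total = 4.86 + 2 × 1.93 = 8.72
α (item deleted) = (3/2)·(1 − 4.86/8.72) = 0.664

α = 0.664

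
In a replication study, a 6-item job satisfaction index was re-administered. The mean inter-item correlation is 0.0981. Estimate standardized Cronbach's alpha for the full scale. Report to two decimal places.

standardized Cronbach's alpha = 0.39

Standardized α = k·r̄ / (1 + (k−1)·r̄) = 6 × 0.0981 / (1 + 5 × 0.0981)
  = 0.5886 / 1.4905 = 0.39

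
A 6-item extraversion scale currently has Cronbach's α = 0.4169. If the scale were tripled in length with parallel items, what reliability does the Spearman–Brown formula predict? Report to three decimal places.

predicted reliability = 0.682

Length factor m = 3
α' = m·α / (1 + (m−1)·α)
   = 3 × 0.4169 / (1 + (3 − 1) × 0.4169)
   = 1.2507 / 1.8338 = 0.682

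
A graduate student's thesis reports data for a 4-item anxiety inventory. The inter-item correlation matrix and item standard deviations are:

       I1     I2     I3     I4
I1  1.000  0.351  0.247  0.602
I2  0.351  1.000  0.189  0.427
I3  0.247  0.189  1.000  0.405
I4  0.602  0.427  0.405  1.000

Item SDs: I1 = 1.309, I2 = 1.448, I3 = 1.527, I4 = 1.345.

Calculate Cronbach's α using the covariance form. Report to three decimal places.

α = 0.693

Σσ²ᵢ = 1.309² + 1.448² + 1.527² + 1.345² = 7.9509
Covariances σ_ij = r_ij · s_i · s_j:
  σ(I1,I2) = 0.351 × 1.309 × 1.448 = 0.6653
  σ(I1,I3) = 0.247 × 1.309 × 1.527 = 0.4937
  σ(I1,I4) = 0.602 × 1.309 × 1.345 = 1.0599
  σ(I2,I3) = 0.189 × 1.448 × 1.527 = 0.4179
  σ(I2,I4) = 0.427 × 1.448 × 1.345 = 0.8316
  σ(I3,I4) = 0.405 × 1.527 × 1.345 = 0.8318
σ²_T = Σσ²ᵢ + 2·Σσ_ij = 7.9509 + 2 × 4.3002 = 16.5513
α = (4/3)·(1 − 7.9509/16.5513) = 0.693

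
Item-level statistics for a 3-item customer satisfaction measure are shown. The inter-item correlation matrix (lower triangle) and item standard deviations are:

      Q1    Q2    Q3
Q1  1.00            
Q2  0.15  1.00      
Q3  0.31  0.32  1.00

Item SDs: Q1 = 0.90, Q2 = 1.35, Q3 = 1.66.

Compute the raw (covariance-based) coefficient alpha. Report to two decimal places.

α = 0.50

Σσ²ᵢ = 0.90² + 1.35² + 1.66² = 5.3881
Covariances σ_ij = r_ij · s_i · s_j:
  σ(Q1,Q2) = 0.15 × 0.90 × 1.35 = 0.1823
  σ(Q1,Q3) = 0.31 × 0.90 × 1.66 = 0.4631
  σ(Q2,Q3) = 0.32 × 1.35 × 1.66 = 0.7171
σ²_T = Σσ²ᵢ + 2·Σσ_ij = 5.3881 + 2 × 1.3625 = 8.1131
α = (3/2)·(1 − 5.3881/8.1131) = 0.50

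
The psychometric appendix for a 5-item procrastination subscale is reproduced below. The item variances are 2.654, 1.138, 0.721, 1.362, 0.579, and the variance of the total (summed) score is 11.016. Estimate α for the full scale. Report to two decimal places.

ΣVar(i) = 2.654 + 1.138 + 0.721 + 1.362 + 0.579 = 6.454
α = (k/(k−1))·(1 − ΣVar(i)/σ²_T) = (5/4)·(1 − 6.454/11.016) = 0.52

α = 0.52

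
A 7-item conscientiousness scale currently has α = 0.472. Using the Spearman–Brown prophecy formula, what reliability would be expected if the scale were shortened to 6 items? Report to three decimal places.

predicted reliability = 0.434

Length factor m = 6/7 = 0.8571
α' = m·α / (1 − (1−m)·α)
   = 6/7 × 0.472 / (1 − (1 − 6/7) × 0.472)
   = 0.4046 / 0.9326 = 0.434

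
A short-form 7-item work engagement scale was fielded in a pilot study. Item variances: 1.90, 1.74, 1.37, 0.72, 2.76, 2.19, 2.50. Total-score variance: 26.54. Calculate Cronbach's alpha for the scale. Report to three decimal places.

Cronbach's alpha = 0.587

sum of item variances = 1.90 + 1.74 + 1.37 + 0.72 + 2.76 + 2.19 + 2.50 = 13.18
α = (k/(k−1))·(1 − sum of item variances/σ²_total) = (7/6)·(1 − 13.18/26.54) = 0.587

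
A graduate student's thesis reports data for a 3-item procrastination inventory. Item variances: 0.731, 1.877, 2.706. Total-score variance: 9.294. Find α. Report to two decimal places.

Σσ²ᵢ = 0.731 + 1.877 + 2.706 = 5.314
α = (k/(k−1))·(1 − Σσ²ᵢ/total variance) = (3/2)·(1 − 5.314/9.294) = 0.64

α = 0.64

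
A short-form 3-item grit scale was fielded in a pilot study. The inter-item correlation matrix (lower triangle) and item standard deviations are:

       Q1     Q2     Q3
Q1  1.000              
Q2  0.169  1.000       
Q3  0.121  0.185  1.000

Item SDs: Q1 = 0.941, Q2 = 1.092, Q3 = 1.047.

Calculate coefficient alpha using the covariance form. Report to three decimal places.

Σσ²ᵢ = 0.941² + 1.092² + 1.047² = 3.1742
Covariances σ_ij = r_ij · s_i · s_j:
  σ(Q1,Q2) = 0.169 × 0.941 × 1.092 = 0.1737
  σ(Q1,Q3) = 0.121 × 0.941 × 1.047 = 0.1192
  σ(Q2,Q3) = 0.185 × 1.092 × 1.047 = 0.2115
σ²_T = Σσ²ᵢ + 2·Σσ_ij = 3.1742 + 2 × 0.5044 = 4.1830
α = (3/2)·(1 − 3.1742/4.1830) = 0.362

coefficient alpha = 0.362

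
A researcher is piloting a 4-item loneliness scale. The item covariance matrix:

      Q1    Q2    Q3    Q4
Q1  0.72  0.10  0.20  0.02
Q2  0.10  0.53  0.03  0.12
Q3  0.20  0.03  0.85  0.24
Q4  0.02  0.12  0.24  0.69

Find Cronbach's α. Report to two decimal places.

ΣVar(i) = 0.72 + 0.53 + 0.85 + 0.69 = 2.79
Σ_{i<j} σ_ij = 0.71
total variance = 2.79 + 2 × 0.71 = 4.21
α = (k/(k−1))·(1 − ΣVar(i)/total variance) = (4/3)·(1 − 2.79/4.21) = 0.45

α = 0.45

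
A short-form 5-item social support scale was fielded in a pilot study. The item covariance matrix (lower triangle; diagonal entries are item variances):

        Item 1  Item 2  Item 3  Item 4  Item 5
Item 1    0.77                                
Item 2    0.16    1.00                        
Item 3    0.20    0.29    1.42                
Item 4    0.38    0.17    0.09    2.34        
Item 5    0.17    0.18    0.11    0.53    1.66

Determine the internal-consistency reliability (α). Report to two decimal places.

Σσᵢ² = 0.77 + 1.00 + 1.42 + 2.34 + 1.66 = 7.19
Σ_{i<j} σ_ij = 2.28
σ²_T = 7.19 + 2 × 2.28 = 11.75
α = (k/(k−1))·(1 − Σσᵢ²/σ²_T) = (5/4)·(1 − 7.19/11.75) = 0.49

α = 0.49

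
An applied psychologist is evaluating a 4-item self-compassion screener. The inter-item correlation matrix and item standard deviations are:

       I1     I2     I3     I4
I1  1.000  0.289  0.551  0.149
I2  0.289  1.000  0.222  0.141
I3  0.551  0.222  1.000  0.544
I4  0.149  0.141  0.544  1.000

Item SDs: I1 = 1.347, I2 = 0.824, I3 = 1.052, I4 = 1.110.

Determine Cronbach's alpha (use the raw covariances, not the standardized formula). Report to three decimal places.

Σσ²ᵢ = 1.347² + 0.824² + 1.052² + 1.110² = 4.8322
Covariances σ_ij = r_ij · s_i · s_j:
  σ(I1,I2) = 0.289 × 1.347 × 0.824 = 0.3208
  σ(I1,I3) = 0.551 × 1.347 × 1.052 = 0.7808
  σ(I1,I4) = 0.149 × 1.347 × 1.110 = 0.2228
  σ(I2,I3) = 0.222 × 0.824 × 1.052 = 0.1924
  σ(I2,I4) = 0.141 × 0.824 × 1.110 = 0.1290
  σ(I3,I4) = 0.544 × 1.052 × 1.110 = 0.6352
σ²_T = Σσ²ᵢ + 2·Σσ_ij = 4.8322 + 2 × 2.2810 = 9.3942
α = (4/3)·(1 − 4.8322/9.3942) = 0.647

Cronbach's alpha = 0.647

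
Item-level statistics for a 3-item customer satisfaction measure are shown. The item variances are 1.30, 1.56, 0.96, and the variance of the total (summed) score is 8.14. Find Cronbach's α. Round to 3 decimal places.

α = 0.796

Σσ²ᵢ = 1.30 + 1.56 + 0.96 = 3.82
α = (k/(k−1))·(1 − Σσ²ᵢ/σ²_T) = (3/2)·(1 − 3.82/8.14) = 0.796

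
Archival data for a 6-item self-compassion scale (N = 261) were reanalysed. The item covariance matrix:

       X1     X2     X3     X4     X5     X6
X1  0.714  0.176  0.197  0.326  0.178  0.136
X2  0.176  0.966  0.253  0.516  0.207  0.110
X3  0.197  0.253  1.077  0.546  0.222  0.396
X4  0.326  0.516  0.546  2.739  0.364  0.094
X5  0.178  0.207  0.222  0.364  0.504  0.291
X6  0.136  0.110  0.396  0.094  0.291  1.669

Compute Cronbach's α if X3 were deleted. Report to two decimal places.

Cronbach's α = 0.53

Remaining items: X1, X2, X4, X5, X6 (k = 5).
Σσᵢ² = 0.714 + 0.966 + 2.739 + 0.504 + 1.669 = 6.592
Var(T) = 6.592 + 2 × 2.398 = 11.388
α (item deleted) = (5/4)·(1 − 6.592/11.388) = 0.53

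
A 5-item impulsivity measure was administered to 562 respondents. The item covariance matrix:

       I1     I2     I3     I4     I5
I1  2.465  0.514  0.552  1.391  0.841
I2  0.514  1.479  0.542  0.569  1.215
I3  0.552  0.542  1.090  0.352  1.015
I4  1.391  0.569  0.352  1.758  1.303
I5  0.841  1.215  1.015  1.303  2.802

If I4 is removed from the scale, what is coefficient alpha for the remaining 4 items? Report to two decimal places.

coefficient alpha = 0.73

Remaining items: I1, I2, I3, I5 (k = 4).
Σσ²ᵢ = 2.465 + 1.479 + 1.090 + 2.802 = 7.836
σ²_T = 7.836 + 2 × 4.679 = 17.194
α (item deleted) = (4/3)·(1 − 7.836/17.194) = 0.73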